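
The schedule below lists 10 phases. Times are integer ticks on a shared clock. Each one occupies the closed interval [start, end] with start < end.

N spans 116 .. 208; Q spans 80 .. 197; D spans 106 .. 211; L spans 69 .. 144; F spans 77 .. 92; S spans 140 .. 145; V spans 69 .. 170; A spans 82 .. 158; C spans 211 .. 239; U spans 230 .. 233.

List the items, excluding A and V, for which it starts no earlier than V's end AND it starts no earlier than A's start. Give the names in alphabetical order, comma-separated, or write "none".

C, U

Conditions: its start is no earlier than V's end (X.start >= 170) AND its start is no earlier than A's start (X.start >= 82).
C: start 211 >= 170? ✓; start 211 >= 82? ✓ → yes.
D: start 106 >= 170? ✗; start 106 >= 82? ✓ → no.
F: start 77 >= 170? ✗; start 77 >= 82? ✗ → no.
L: start 69 >= 170? ✗; start 69 >= 82? ✗ → no.
N: start 116 >= 170? ✗; start 116 >= 82? ✓ → no.
Q: start 80 >= 170? ✗; start 80 >= 82? ✗ → no.
S: start 140 >= 170? ✗; start 140 >= 82? ✓ → no.
U: start 230 >= 170? ✓; start 230 >= 82? ✓ → yes.
Result: C, U.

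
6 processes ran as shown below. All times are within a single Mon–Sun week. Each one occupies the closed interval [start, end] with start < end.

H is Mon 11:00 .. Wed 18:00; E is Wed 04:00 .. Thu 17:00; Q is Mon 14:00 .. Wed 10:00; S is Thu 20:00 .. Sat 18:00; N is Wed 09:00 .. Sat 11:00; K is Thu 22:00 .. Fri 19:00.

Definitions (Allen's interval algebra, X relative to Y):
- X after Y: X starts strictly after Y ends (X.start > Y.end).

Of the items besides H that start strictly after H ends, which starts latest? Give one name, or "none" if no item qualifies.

K

Target H = [Mon 11:00, Wed 18:00].
E [Wed 04:00, Thu 17:00] → overlapped-by → excluded.
K [Thu 22:00, Fri 19:00] → after → candidate.
N [Wed 09:00, Sat 11:00] → overlapped-by → excluded.
Q [Mon 14:00, Wed 10:00] → during → excluded.
S [Thu 20:00, Sat 18:00] → after → candidate.
Among candidates, latest start is Thu 22:00 → K.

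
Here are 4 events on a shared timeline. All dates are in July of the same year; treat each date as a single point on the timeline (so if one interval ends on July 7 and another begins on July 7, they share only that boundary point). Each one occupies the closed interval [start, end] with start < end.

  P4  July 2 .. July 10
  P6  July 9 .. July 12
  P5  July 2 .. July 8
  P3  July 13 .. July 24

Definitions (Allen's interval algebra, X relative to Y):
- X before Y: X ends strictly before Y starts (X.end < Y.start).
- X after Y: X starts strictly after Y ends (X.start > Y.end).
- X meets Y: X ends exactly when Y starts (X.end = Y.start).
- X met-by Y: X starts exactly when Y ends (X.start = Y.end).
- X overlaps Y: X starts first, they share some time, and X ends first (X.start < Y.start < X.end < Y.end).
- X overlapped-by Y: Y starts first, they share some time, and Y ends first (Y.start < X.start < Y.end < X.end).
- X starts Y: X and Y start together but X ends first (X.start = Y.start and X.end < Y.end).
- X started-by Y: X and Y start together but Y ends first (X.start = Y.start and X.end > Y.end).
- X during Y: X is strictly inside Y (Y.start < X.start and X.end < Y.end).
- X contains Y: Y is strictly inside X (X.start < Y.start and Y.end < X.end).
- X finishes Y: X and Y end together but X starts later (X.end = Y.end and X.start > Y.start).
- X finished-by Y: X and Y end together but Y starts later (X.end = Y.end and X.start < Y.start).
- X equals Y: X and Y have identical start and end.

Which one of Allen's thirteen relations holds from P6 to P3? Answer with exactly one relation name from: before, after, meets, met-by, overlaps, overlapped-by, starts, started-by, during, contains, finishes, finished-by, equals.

P6 = [July 9, July 12]; P3 = [July 13, July 24].
Compare endpoints: P6.start < P3.start, P6.start < P3.end, P6.end < P3.start, P6.end < P3.end.
That pattern is 'before'.

before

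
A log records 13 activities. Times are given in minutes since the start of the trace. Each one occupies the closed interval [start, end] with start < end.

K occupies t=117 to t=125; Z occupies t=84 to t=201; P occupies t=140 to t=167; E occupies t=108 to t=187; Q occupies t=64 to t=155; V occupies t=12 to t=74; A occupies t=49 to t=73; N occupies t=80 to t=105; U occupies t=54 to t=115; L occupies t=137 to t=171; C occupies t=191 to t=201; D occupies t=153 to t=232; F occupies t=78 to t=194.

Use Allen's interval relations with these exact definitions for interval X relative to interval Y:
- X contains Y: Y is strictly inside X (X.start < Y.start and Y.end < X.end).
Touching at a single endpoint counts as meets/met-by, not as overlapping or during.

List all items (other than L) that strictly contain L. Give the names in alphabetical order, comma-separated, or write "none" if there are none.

Target L = [t=137, t=171].
A [t=49, t=73] → before → no.
C [t=191, t=201] → after → no.
D [t=153, t=232] → overlapped-by → no.
E [t=108, t=187] → contains → yes.
F [t=78, t=194] → contains → yes.
K [t=117, t=125] → before → no.
N [t=80, t=105] → before → no.
P [t=140, t=167] → during → no.
Q [t=64, t=155] → overlaps → no.
U [t=54, t=115] → before → no.
V [t=12, t=74] → before → no.
Z [t=84, t=201] → contains → yes.
Result: E, F, Z.

E, F, Z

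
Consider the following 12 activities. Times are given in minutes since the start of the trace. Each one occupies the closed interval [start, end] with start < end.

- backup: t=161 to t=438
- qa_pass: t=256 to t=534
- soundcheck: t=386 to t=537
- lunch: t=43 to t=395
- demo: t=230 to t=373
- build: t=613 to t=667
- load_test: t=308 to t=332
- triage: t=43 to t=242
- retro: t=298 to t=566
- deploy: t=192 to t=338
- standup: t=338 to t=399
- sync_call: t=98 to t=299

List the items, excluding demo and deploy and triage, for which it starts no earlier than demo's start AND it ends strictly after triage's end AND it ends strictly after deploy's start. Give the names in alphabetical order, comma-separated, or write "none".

Conditions: its start is no earlier than demo's start (X.start >= t=230) AND its end is strictly after triage's end (X.end > t=242) AND its end is strictly after deploy's start (X.end > t=192).
backup: start t=161 >= t=230? ✗; end t=438 > t=242? ✓; end t=438 > t=192? ✓ → no.
build: start t=613 >= t=230? ✓; end t=667 > t=242? ✓; end t=667 > t=192? ✓ → yes.
load_test: start t=308 >= t=230? ✓; end t=332 > t=242? ✓; end t=332 > t=192? ✓ → yes.
lunch: start t=43 >= t=230? ✗; end t=395 > t=242? ✓; end t=395 > t=192? ✓ → no.
qa_pass: start t=256 >= t=230? ✓; end t=534 > t=242? ✓; end t=534 > t=192? ✓ → yes.
retro: start t=298 >= t=230? ✓; end t=566 > t=242? ✓; end t=566 > t=192? ✓ → yes.
soundcheck: start t=386 >= t=230? ✓; end t=537 > t=242? ✓; end t=537 > t=192? ✓ → yes.
standup: start t=338 >= t=230? ✓; end t=399 > t=242? ✓; end t=399 > t=192? ✓ → yes.
sync_call: start t=98 >= t=230? ✗; end t=299 > t=242? ✓; end t=299 > t=192? ✓ → no.
Result: build, load_test, qa_pass, retro, soundcheck, standup.

build, load_test, qa_pass, retro, soundcheck, standup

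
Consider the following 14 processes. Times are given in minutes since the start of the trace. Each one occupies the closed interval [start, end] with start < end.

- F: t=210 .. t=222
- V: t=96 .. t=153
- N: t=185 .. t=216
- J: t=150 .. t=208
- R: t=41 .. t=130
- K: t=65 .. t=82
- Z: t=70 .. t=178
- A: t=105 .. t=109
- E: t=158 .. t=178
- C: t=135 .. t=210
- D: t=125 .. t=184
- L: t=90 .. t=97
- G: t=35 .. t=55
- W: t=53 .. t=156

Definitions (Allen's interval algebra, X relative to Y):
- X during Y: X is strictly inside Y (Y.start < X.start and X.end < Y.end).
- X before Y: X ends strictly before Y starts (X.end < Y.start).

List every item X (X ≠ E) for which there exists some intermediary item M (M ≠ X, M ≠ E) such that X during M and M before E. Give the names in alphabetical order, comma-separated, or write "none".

Target E = [t=158, t=178].
Intermediaries M with M before E: A, G, K, L, R, V, W.
Via A — items with X during A: none.
Via G — items with X during G: none.
Via K — items with X during K: none.
Via L — items with X during L: none.
Via R — items with X during R: A, K, L.
Via V — items with X during V: A.
Via W — items with X during W: A, K, L, V.
Union: A, K, L, V.

A, K, L, V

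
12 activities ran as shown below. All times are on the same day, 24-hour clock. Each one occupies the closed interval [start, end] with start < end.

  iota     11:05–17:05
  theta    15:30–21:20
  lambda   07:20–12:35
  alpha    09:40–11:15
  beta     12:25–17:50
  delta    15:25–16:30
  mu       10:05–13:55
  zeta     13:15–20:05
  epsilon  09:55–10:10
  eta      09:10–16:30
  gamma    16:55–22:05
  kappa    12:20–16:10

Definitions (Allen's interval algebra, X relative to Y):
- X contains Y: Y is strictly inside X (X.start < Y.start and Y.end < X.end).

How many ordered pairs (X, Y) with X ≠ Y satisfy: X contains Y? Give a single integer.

Checking all 132 ordered pairs for relation 'contains'; matching pairs in alphabetical order:
(alpha, epsilon): alpha contains epsilon ✓
(beta, delta): beta contains delta ✓
(eta, alpha): eta contains alpha ✓
(eta, epsilon): eta contains epsilon ✓
(eta, kappa): eta contains kappa ✓
(eta, mu): eta contains mu ✓
(iota, delta): iota contains delta ✓
(iota, kappa): iota contains kappa ✓
(lambda, alpha): lambda contains alpha ✓
(lambda, epsilon): lambda contains epsilon ✓
(zeta, delta): zeta contains delta ✓
Count: 11.

11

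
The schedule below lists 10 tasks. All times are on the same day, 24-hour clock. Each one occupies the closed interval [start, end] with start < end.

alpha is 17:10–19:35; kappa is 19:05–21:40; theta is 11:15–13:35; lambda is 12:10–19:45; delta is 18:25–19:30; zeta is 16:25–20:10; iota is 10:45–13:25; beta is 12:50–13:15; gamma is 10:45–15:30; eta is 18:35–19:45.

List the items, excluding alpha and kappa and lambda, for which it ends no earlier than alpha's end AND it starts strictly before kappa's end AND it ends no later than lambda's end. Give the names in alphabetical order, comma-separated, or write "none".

Conditions: its end is no earlier than alpha's end (X.end >= 19:35) AND its start is strictly before kappa's end (X.start < 21:40) AND its end is no later than lambda's end (X.end <= 19:45).
beta: end 13:15 >= 19:35? ✗; start 12:50 < 21:40? ✓; end 13:15 <= 19:45? ✓ → no.
delta: end 19:30 >= 19:35? ✗; start 18:25 < 21:40? ✓; end 19:30 <= 19:45? ✓ → no.
eta: end 19:45 >= 19:35? ✓; start 18:35 < 21:40? ✓; end 19:45 <= 19:45? ✓ → yes.
gamma: end 15:30 >= 19:35? ✗; start 10:45 < 21:40? ✓; end 15:30 <= 19:45? ✓ → no.
iota: end 13:25 >= 19:35? ✗; start 10:45 < 21:40? ✓; end 13:25 <= 19:45? ✓ → no.
theta: end 13:35 >= 19:35? ✗; start 11:15 < 21:40? ✓; end 13:35 <= 19:45? ✓ → no.
zeta: end 20:10 >= 19:35? ✓; start 16:25 < 21:40? ✓; end 20:10 <= 19:45? ✗ → no.
Result: eta.

eta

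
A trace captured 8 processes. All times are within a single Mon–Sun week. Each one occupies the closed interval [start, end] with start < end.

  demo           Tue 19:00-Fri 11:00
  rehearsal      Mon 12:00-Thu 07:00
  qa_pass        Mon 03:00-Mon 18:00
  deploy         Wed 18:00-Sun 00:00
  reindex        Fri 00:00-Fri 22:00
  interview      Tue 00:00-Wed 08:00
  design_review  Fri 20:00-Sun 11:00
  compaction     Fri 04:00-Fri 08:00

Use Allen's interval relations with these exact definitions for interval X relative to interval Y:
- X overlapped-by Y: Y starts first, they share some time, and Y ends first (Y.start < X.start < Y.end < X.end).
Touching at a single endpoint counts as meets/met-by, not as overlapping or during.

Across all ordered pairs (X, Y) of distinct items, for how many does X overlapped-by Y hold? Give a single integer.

Checking all 56 ordered pairs for relation 'overlapped-by'; matching pairs in alphabetical order:
(demo, interview): demo overlapped-by interview ✓
(demo, rehearsal): demo overlapped-by rehearsal ✓
(deploy, demo): deploy overlapped-by demo ✓
(deploy, rehearsal): deploy overlapped-by rehearsal ✓
(design_review, deploy): design_review overlapped-by deploy ✓
(design_review, reindex): design_review overlapped-by reindex ✓
(rehearsal, qa_pass): rehearsal overlapped-by qa_pass ✓
(reindex, demo): reindex overlapped-by demo ✓
Count: 8.

8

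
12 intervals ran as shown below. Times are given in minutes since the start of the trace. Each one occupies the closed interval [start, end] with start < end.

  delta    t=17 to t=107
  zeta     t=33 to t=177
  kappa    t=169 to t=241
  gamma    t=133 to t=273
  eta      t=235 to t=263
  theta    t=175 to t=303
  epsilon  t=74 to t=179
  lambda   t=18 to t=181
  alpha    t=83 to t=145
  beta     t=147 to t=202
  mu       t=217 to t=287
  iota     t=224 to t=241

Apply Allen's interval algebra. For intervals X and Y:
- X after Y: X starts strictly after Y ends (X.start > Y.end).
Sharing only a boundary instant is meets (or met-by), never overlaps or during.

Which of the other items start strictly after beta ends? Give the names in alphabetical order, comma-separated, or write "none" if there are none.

Target beta = [t=147, t=202].
alpha [t=83, t=145] → before → no.
delta [t=17, t=107] → before → no.
epsilon [t=74, t=179] → overlaps → no.
eta [t=235, t=263] → after → yes.
gamma [t=133, t=273] → contains → no.
iota [t=224, t=241] → after → yes.
kappa [t=169, t=241] → overlapped-by → no.
lambda [t=18, t=181] → overlaps → no.
mu [t=217, t=287] → after → yes.
theta [t=175, t=303] → overlapped-by → no.
zeta [t=33, t=177] → overlaps → no.
Result: eta, iota, mu.

eta, iota, mu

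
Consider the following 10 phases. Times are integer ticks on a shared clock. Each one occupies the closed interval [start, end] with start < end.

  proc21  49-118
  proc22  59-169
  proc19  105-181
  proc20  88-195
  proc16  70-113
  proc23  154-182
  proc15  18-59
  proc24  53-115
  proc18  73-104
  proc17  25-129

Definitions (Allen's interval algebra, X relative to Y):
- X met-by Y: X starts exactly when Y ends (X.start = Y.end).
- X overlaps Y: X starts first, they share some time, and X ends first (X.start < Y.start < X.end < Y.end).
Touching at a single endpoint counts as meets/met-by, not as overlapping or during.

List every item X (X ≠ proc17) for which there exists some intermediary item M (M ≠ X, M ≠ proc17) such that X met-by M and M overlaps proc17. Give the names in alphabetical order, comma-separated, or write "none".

proc22

Target proc17 = [25, 129].
Intermediaries M with M overlaps proc17: proc15.
Via proc15 — items with X met-by proc15: proc22.
Union: proc22.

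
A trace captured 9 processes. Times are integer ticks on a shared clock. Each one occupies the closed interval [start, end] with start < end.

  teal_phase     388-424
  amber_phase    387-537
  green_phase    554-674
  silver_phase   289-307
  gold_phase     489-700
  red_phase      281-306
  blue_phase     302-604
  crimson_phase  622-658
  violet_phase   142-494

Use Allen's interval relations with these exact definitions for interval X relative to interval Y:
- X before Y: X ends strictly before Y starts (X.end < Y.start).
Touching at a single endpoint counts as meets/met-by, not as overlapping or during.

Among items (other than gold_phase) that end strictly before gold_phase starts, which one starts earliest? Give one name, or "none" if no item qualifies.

Target gold_phase = [489, 700].
amber_phase [387, 537] → overlaps → excluded.
blue_phase [302, 604] → overlaps → excluded.
crimson_phase [622, 658] → during → excluded.
green_phase [554, 674] → during → excluded.
red_phase [281, 306] → before → candidate.
silver_phase [289, 307] → before → candidate.
teal_phase [388, 424] → before → candidate.
violet_phase [142, 494] → overlaps → excluded.
Among candidates, earliest start is 281 → red_phase.

red_phase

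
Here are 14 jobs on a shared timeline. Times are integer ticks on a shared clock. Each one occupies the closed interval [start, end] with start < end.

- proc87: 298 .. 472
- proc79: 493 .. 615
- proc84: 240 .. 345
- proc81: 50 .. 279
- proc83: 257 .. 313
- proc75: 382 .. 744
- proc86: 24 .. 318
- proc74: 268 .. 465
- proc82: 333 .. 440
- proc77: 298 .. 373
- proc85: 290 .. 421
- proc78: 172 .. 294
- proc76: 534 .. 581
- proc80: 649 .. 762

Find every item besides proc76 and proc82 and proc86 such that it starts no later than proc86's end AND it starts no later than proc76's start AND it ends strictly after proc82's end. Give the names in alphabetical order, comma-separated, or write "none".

Conditions: its start is no later than proc86's end (X.start <= 318) AND its start is no later than proc76's start (X.start <= 534) AND its end is strictly after proc82's end (X.end > 440).
proc74: start 268 <= 318? ✓; start 268 <= 534? ✓; end 465 > 440? ✓ → yes.
proc75: start 382 <= 318? ✗; start 382 <= 534? ✓; end 744 > 440? ✓ → no.
proc77: start 298 <= 318? ✓; start 298 <= 534? ✓; end 373 > 440? ✗ → no.
proc78: start 172 <= 318? ✓; start 172 <= 534? ✓; end 294 > 440? ✗ → no.
proc79: start 493 <= 318? ✗; start 493 <= 534? ✓; end 615 > 440? ✓ → no.
proc80: start 649 <= 318? ✗; start 649 <= 534? ✗; end 762 > 440? ✓ → no.
proc81: start 50 <= 318? ✓; start 50 <= 534? ✓; end 279 > 440? ✗ → no.
proc83: start 257 <= 318? ✓; start 257 <= 534? ✓; end 313 > 440? ✗ → no.
proc84: start 240 <= 318? ✓; start 240 <= 534? ✓; end 345 > 440? ✗ → no.
proc85: start 290 <= 318? ✓; start 290 <= 534? ✓; end 421 > 440? ✗ → no.
proc87: start 298 <= 318? ✓; start 298 <= 534? ✓; end 472 > 440? ✓ → yes.
Result: proc74, proc87.

proc74, proc87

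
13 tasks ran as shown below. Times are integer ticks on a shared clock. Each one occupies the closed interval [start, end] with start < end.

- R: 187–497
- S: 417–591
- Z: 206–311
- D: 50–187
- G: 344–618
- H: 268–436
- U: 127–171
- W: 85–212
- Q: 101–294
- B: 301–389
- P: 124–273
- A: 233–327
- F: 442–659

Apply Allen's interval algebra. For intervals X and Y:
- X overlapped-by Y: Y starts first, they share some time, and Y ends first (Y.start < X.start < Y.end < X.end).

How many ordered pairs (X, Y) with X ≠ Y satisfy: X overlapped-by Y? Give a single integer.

28

Checking all 156 ordered pairs for relation 'overlapped-by'; matching pairs in alphabetical order:
(A, P): A overlapped-by P ✓
(A, Q): A overlapped-by Q ✓
(A, Z): A overlapped-by Z ✓
(B, A): B overlapped-by A ✓
(B, Z): B overlapped-by Z ✓
(F, G): F overlapped-by G ✓
(F, R): F overlapped-by R ✓
(F, S): F overlapped-by S ✓
(G, B): G overlapped-by B ✓
(G, H): G overlapped-by H ✓
(G, R): G overlapped-by R ✓
(H, A): H overlapped-by A ✓
(H, P): H overlapped-by P ✓
(H, Q): H overlapped-by Q ✓
(H, Z): H overlapped-by Z ✓
(P, D): P overlapped-by D ✓
(P, W): P overlapped-by W ✓
(Q, D): Q overlapped-by D ✓
(Q, W): Q overlapped-by W ✓
(R, P): R overlapped-by P ✓
(R, Q): R overlapped-by Q ✓
(R, W): R overlapped-by W ✓
(S, H): S overlapped-by H ✓
(S, R): S overlapped-by R ✓
... plus 4 further pairs not listed.
Count: 28.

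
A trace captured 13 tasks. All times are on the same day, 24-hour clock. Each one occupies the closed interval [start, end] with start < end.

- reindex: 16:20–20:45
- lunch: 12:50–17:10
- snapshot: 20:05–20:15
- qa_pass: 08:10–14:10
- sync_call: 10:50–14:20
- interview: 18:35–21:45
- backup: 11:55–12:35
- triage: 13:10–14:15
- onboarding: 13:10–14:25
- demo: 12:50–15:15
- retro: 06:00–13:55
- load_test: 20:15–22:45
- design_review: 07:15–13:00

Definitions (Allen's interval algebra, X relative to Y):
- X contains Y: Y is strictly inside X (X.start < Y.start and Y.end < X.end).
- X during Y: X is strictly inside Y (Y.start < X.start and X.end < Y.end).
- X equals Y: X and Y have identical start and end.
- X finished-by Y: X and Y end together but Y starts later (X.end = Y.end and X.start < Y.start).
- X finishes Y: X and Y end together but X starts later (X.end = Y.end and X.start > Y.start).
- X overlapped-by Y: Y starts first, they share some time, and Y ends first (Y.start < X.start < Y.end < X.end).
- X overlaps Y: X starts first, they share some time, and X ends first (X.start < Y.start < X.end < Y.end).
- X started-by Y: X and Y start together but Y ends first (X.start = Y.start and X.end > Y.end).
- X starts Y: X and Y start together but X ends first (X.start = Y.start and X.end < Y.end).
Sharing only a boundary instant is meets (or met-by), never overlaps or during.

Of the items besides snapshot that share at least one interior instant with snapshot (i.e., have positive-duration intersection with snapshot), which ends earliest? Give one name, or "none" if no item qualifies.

Target snapshot = [20:05, 20:15].
backup [11:55, 12:35] → before → excluded.
demo [12:50, 15:15] → before → excluded.
design_review [07:15, 13:00] → before → excluded.
interview [18:35, 21:45] → contains → candidate.
load_test [20:15, 22:45] → met-by → excluded.
lunch [12:50, 17:10] → before → excluded.
onboarding [13:10, 14:25] → before → excluded.
qa_pass [08:10, 14:10] → before → excluded.
reindex [16:20, 20:45] → contains → candidate.
retro [06:00, 13:55] → before → excluded.
sync_call [10:50, 14:20] → before → excluded.
triage [13:10, 14:15] → before → excluded.
Among candidates, earliest end is 20:45 → reindex.

reindex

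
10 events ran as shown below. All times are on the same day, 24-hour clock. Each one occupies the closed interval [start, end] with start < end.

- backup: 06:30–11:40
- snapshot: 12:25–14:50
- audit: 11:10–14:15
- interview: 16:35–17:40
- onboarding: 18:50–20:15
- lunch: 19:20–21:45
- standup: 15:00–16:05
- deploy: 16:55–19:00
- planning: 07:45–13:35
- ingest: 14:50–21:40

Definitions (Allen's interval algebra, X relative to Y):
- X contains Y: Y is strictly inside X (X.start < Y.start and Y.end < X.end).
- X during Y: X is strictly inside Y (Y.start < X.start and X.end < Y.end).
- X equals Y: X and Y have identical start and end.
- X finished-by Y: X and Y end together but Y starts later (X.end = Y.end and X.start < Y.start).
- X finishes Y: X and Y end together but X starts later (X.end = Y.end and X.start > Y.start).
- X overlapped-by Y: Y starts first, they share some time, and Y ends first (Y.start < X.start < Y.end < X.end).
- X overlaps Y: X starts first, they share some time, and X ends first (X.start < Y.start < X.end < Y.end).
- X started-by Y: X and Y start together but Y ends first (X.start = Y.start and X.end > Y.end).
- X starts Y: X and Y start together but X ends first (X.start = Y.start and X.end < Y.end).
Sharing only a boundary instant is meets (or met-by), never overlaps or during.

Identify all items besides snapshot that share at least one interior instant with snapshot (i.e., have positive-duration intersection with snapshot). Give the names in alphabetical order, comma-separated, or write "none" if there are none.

Target snapshot = [12:25, 14:50].
audit [11:10, 14:15] → overlaps → yes.
backup [06:30, 11:40] → before → no.
deploy [16:55, 19:00] → after → no.
ingest [14:50, 21:40] → met-by → no.
interview [16:35, 17:40] → after → no.
lunch [19:20, 21:45] → after → no.
onboarding [18:50, 20:15] → after → no.
planning [07:45, 13:35] → overlaps → yes.
standup [15:00, 16:05] → after → no.
Result: audit, planning.

audit, planning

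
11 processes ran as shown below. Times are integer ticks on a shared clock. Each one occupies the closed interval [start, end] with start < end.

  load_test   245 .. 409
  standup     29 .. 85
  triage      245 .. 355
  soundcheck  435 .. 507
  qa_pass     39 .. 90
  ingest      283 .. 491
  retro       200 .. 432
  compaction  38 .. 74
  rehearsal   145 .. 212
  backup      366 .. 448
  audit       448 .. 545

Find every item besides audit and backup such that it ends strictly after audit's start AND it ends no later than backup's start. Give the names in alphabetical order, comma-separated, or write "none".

Conditions: its end is strictly after audit's start (X.end > 448) AND its end is no later than backup's start (X.end <= 366).
compaction: end 74 > 448? ✗; end 74 <= 366? ✓ → no.
ingest: end 491 > 448? ✓; end 491 <= 366? ✗ → no.
load_test: end 409 > 448? ✗; end 409 <= 366? ✗ → no.
qa_pass: end 90 > 448? ✗; end 90 <= 366? ✓ → no.
rehearsal: end 212 > 448? ✗; end 212 <= 366? ✓ → no.
retro: end 432 > 448? ✗; end 432 <= 366? ✗ → no.
soundcheck: end 507 > 448? ✓; end 507 <= 366? ✗ → no.
standup: end 85 > 448? ✗; end 85 <= 366? ✓ → no.
triage: end 355 > 448? ✗; end 355 <= 366? ✓ → no.
Result: none.

none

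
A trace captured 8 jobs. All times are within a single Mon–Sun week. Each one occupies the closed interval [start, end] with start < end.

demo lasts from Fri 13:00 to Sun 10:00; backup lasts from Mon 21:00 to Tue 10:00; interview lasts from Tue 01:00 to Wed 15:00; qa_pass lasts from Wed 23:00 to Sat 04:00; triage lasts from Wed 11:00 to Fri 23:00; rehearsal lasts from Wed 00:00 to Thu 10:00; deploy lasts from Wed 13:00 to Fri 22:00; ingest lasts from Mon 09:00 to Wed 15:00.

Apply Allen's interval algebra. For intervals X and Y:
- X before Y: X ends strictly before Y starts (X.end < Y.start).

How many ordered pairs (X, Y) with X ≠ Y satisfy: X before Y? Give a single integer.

Checking all 56 ordered pairs for relation 'before'; matching pairs in alphabetical order:
(backup, demo): backup before demo ✓
(backup, deploy): backup before deploy ✓
(backup, qa_pass): backup before qa_pass ✓
(backup, rehearsal): backup before rehearsal ✓
(backup, triage): backup before triage ✓
(ingest, demo): ingest before demo ✓
(ingest, qa_pass): ingest before qa_pass ✓
(interview, demo): interview before demo ✓
(interview, qa_pass): interview before qa_pass ✓
(rehearsal, demo): rehearsal before demo ✓
Count: 10.

10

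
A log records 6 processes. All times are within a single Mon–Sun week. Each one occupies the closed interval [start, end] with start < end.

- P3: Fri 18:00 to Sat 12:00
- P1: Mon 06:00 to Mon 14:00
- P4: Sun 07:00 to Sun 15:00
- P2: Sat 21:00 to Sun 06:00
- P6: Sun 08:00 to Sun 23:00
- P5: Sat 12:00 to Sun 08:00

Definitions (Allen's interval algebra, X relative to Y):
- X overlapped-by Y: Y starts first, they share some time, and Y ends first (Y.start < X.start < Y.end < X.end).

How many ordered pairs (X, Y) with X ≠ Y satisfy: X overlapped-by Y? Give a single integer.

Checking all 30 ordered pairs for relation 'overlapped-by'; matching pairs in alphabetical order:
(P4, P5): P4 overlapped-by P5 ✓
(P6, P4): P6 overlapped-by P4 ✓
Count: 2.

2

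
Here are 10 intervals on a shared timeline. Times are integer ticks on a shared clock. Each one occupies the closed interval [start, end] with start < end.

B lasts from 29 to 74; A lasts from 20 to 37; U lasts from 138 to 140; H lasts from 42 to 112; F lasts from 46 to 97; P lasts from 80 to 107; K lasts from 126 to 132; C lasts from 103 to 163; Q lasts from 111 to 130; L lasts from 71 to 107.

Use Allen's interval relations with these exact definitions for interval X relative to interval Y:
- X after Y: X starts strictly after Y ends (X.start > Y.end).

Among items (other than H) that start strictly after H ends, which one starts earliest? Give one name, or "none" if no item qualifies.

Target H = [42, 112].
A [20, 37] → before → excluded.
B [29, 74] → overlaps → excluded.
C [103, 163] → overlapped-by → excluded.
F [46, 97] → during → excluded.
K [126, 132] → after → candidate.
L [71, 107] → during → excluded.
P [80, 107] → during → excluded.
Q [111, 130] → overlapped-by → excluded.
U [138, 140] → after → candidate.
Among candidates, earliest start is 126 → K.

K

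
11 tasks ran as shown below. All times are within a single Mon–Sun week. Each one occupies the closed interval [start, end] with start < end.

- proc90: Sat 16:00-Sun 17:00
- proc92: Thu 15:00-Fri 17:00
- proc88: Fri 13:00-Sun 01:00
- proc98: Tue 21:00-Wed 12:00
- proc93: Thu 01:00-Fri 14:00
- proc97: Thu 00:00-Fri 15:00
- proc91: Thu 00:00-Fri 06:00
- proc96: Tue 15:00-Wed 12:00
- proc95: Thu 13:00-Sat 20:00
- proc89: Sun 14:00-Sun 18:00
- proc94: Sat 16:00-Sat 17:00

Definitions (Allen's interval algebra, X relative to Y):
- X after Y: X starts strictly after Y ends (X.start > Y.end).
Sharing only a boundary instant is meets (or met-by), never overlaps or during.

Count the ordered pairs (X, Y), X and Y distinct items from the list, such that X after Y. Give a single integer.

34

Checking all 110 ordered pairs for relation 'after'; matching pairs in alphabetical order:
(proc88, proc91): proc88 after proc91 ✓
(proc88, proc96): proc88 after proc96 ✓
(proc88, proc98): proc88 after proc98 ✓
(proc89, proc88): proc89 after proc88 ✓
(proc89, proc91): proc89 after proc91 ✓
(proc89, proc92): proc89 after proc92 ✓
(proc89, proc93): proc89 after proc93 ✓
(proc89, proc94): proc89 after proc94 ✓
(proc89, proc95): proc89 after proc95 ✓
(proc89, proc96): proc89 after proc96 ✓
(proc89, proc97): proc89 after proc97 ✓
(proc89, proc98): proc89 after proc98 ✓
(proc90, proc91): proc90 after proc91 ✓
(proc90, proc92): proc90 after proc92 ✓
(proc90, proc93): proc90 after proc93 ✓
(proc90, proc96): proc90 after proc96 ✓
(proc90, proc97): proc90 after proc97 ✓
(proc90, proc98): proc90 after proc98 ✓
(proc91, proc96): proc91 after proc96 ✓
(proc91, proc98): proc91 after proc98 ✓
(proc92, proc96): proc92 after proc96 ✓
(proc92, proc98): proc92 after proc98 ✓
(proc93, proc96): proc93 after proc96 ✓
(proc93, proc98): proc93 after proc98 ✓
... plus 10 further pairs not listed.
Count: 34.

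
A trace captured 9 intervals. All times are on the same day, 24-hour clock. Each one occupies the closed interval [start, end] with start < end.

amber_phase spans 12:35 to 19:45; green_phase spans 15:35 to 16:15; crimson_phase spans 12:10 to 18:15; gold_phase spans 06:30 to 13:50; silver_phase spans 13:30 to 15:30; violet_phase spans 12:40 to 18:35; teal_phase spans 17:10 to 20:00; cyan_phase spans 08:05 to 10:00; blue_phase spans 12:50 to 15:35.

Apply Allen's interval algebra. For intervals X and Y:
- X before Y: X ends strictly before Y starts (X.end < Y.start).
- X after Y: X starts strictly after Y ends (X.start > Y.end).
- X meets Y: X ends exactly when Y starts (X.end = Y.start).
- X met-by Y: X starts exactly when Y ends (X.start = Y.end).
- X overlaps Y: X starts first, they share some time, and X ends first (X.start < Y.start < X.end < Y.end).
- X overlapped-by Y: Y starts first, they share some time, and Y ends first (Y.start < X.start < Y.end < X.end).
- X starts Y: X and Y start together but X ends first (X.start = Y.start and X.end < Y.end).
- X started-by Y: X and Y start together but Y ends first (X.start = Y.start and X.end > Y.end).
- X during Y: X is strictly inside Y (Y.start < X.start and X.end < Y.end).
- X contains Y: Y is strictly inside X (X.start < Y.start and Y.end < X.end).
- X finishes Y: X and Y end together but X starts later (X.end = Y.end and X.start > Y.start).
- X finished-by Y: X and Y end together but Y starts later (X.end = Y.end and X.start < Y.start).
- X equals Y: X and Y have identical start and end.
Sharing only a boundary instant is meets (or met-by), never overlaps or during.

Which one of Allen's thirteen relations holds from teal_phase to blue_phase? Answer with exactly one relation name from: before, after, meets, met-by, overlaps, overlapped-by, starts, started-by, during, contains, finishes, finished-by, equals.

after

teal_phase = [17:10, 20:00]; blue_phase = [12:50, 15:35].
Compare endpoints: teal_phase.start > blue_phase.start, teal_phase.start > blue_phase.end, teal_phase.end > blue_phase.start, teal_phase.end > blue_phase.end.
That pattern is 'after'.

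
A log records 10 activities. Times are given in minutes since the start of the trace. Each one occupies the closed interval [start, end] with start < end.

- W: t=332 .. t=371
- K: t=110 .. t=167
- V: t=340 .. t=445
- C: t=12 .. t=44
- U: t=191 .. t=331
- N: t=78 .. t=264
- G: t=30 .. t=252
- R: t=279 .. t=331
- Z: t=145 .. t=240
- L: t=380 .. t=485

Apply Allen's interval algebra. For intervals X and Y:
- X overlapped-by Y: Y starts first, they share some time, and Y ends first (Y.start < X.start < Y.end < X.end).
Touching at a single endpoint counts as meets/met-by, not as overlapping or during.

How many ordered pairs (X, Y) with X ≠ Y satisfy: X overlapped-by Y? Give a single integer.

Checking all 90 ordered pairs for relation 'overlapped-by'; matching pairs in alphabetical order:
(G, C): G overlapped-by C ✓
(L, V): L overlapped-by V ✓
(N, G): N overlapped-by G ✓
(U, G): U overlapped-by G ✓
(U, N): U overlapped-by N ✓
(U, Z): U overlapped-by Z ✓
(V, W): V overlapped-by W ✓
(Z, K): Z overlapped-by K ✓
Count: 8.

8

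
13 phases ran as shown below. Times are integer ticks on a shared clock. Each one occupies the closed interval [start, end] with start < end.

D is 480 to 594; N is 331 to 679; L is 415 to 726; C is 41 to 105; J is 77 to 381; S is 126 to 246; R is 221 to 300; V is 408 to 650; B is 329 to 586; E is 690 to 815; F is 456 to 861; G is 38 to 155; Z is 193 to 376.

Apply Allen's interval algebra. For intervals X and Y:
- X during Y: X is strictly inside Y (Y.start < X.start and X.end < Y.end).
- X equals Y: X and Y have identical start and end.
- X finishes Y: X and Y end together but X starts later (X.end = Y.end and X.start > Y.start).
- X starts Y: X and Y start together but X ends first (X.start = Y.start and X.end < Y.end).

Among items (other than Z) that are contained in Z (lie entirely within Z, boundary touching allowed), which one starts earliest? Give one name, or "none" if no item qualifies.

R

Target Z = [193, 376].
B [329, 586] → overlapped-by → excluded.
C [41, 105] → before → excluded.
D [480, 594] → after → excluded.
E [690, 815] → after → excluded.
F [456, 861] → after → excluded.
G [38, 155] → before → excluded.
J [77, 381] → contains → excluded.
L [415, 726] → after → excluded.
N [331, 679] → overlapped-by → excluded.
R [221, 300] → during → candidate.
S [126, 246] → overlaps → excluded.
V [408, 650] → after → excluded.
Among candidates, earliest start is 221 → R.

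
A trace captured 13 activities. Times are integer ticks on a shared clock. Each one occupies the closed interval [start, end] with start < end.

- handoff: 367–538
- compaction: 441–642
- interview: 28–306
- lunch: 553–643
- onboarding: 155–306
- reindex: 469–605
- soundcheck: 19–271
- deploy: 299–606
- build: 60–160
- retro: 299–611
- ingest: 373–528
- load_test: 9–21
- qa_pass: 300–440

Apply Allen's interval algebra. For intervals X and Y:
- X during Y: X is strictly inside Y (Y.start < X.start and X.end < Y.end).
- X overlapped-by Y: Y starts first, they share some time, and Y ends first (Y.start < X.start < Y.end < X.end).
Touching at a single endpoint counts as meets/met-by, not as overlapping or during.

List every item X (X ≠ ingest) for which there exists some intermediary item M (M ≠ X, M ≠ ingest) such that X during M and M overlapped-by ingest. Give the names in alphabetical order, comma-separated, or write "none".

Target ingest = [373, 528].
Intermediaries M with M overlapped-by ingest: compaction, reindex.
Via compaction — items with X during compaction: reindex.
Via reindex — items with X during reindex: none.
Union: reindex.

reindex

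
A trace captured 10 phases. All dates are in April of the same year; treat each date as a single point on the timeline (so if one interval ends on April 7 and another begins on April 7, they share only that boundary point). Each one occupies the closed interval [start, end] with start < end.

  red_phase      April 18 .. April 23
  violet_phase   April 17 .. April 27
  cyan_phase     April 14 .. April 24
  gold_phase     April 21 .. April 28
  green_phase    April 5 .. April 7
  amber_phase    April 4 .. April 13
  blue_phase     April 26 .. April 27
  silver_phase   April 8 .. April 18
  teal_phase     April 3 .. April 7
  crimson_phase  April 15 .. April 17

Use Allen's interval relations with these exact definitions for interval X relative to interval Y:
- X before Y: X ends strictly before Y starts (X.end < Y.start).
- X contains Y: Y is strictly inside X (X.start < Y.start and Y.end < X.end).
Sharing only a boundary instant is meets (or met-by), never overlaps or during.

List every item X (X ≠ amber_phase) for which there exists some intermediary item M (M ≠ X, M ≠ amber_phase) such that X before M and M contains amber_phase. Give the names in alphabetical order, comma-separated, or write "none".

Target amber_phase = [April 4, April 13].
Intermediaries M with M contains amber_phase: none.
Union: none.

none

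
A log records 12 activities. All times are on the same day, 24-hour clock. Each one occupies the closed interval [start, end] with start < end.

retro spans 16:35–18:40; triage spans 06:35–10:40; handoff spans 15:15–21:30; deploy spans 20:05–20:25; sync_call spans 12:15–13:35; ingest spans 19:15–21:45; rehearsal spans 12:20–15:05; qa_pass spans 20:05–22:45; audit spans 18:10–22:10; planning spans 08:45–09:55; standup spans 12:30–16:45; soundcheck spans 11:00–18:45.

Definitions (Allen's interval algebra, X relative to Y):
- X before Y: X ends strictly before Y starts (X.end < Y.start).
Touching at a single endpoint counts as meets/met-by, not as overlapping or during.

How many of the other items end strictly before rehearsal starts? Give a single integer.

2

Target rehearsal = [12:20, 15:05].
audit [18:10, 22:10] → after → no.
deploy [20:05, 20:25] → after → no.
handoff [15:15, 21:30] → after → no.
ingest [19:15, 21:45] → after → no.
planning [08:45, 09:55] → before → counts.
qa_pass [20:05, 22:45] → after → no.
retro [16:35, 18:40] → after → no.
soundcheck [11:00, 18:45] → contains → no.
standup [12:30, 16:45] → overlapped-by → no.
sync_call [12:15, 13:35] → overlaps → no.
triage [06:35, 10:40] → before → counts.
Total: 2.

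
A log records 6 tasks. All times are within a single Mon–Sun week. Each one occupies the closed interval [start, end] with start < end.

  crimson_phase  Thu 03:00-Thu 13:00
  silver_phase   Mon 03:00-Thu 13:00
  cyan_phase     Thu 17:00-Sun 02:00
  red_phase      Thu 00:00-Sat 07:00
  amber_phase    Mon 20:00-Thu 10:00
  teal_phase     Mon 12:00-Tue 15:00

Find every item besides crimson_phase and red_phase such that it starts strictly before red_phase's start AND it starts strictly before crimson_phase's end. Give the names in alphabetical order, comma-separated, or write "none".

amber_phase, silver_phase, teal_phase

Conditions: its start is strictly before red_phase's start (X.start < Thu 00:00) AND its start is strictly before crimson_phase's end (X.start < Thu 13:00).
amber_phase: start Mon 20:00 < Thu 00:00? ✓; start Mon 20:00 < Thu 13:00? ✓ → yes.
cyan_phase: start Thu 17:00 < Thu 00:00? ✗; start Thu 17:00 < Thu 13:00? ✗ → no.
silver_phase: start Mon 03:00 < Thu 00:00? ✓; start Mon 03:00 < Thu 13:00? ✓ → yes.
teal_phase: start Mon 12:00 < Thu 00:00? ✓; start Mon 12:00 < Thu 13:00? ✓ → yes.
Result: amber_phase, silver_phase, teal_phase.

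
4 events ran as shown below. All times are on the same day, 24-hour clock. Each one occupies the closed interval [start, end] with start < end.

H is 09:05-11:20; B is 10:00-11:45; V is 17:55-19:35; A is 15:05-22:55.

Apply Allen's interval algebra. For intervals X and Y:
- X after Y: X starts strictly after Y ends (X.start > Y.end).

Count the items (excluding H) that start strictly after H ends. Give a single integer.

2

Target H = [09:05, 11:20].
A [15:05, 22:55] → after → counts.
B [10:00, 11:45] → overlapped-by → no.
V [17:55, 19:35] → after → counts.
Total: 2.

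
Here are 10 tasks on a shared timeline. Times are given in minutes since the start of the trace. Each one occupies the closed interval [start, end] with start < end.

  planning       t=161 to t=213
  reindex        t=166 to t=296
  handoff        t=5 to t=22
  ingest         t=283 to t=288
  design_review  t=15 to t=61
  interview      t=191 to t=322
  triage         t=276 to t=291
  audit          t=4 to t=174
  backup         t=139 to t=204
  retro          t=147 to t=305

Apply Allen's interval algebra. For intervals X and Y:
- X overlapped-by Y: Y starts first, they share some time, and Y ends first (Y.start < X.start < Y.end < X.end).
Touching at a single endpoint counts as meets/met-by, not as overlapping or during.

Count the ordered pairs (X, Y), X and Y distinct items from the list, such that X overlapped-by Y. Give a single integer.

Checking all 90 ordered pairs for relation 'overlapped-by'; matching pairs in alphabetical order:
(backup, audit): backup overlapped-by audit ✓
(design_review, handoff): design_review overlapped-by handoff ✓
(interview, backup): interview overlapped-by backup ✓
(interview, planning): interview overlapped-by planning ✓
(interview, reindex): interview overlapped-by reindex ✓
(interview, retro): interview overlapped-by retro ✓
(planning, audit): planning overlapped-by audit ✓
(planning, backup): planning overlapped-by backup ✓
(reindex, audit): reindex overlapped-by audit ✓
(reindex, backup): reindex overlapped-by backup ✓
(reindex, planning): reindex overlapped-by planning ✓
(retro, audit): retro overlapped-by audit ✓
(retro, backup): retro overlapped-by backup ✓
Count: 13.

13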